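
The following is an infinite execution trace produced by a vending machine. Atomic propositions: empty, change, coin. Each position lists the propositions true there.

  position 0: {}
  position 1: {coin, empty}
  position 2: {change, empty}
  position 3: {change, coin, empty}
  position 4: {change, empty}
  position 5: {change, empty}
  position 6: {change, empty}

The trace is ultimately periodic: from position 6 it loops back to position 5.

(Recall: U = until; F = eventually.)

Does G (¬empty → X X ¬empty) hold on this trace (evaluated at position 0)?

¬empty → X X ¬empty must hold at every position from 0 onward. It fails at position 0, so G (¬empty → X X ¬empty) is false.
Positions where ¬empty holds: 0.
Check X X ¬empty at each: 0→fails.

Does not hold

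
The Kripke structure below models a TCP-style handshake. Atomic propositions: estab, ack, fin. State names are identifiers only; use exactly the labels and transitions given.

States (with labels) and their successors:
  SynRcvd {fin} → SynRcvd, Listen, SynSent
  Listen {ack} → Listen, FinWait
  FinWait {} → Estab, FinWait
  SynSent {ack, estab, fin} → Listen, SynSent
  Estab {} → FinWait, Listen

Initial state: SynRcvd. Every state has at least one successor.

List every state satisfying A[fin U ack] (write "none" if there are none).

{Listen, SynSent}

States satisfying fin: {SynRcvd, SynSent}.
States satisfying ack: {Listen, SynSent}.
States satisfying A[fin U ack]: {Listen, SynSent}.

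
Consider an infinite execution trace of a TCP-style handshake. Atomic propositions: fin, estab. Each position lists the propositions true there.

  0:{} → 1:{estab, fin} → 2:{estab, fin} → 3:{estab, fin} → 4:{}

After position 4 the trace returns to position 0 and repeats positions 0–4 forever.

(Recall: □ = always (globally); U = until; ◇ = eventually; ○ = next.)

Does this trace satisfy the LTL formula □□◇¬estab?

Satisfied

□◇¬estab holds at every position 0..4, and those are all positions ever visited, so □□◇¬estab holds.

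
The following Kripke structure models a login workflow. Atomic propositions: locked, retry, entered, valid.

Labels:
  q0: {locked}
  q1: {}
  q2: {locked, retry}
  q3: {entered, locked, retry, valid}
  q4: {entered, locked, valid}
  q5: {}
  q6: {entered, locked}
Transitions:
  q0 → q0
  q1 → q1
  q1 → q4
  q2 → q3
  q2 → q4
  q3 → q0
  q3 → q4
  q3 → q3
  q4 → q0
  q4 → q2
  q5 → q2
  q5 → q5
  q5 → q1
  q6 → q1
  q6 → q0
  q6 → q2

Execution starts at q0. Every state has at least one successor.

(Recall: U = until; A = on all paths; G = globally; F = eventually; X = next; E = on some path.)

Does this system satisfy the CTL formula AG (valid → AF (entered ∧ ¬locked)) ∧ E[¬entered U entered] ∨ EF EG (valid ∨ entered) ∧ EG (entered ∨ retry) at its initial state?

States satisfying valid → AF (entered ∧ ¬locked): {q0, q1, q2, q5, q6}.
States satisfying AG (valid → AF (entered ∧ ¬locked)): {q0}.
States satisfying ¬entered: {q0, q1, q2, q5}.
States satisfying entered: {q3, q4, q6}.
States satisfying E[¬entered U entered]: {q1, q2, q3, q4, q5, q6}.
States satisfying EG (valid ∨ entered): {q3}.
States satisfying EF EG (valid ∨ entered): {q1, q2, q3, q4, q5, q6}.
States satisfying entered ∨ retry: {q2, q3, q4, q6}.
States satisfying EG (entered ∨ retry): {q2, q3, q4, q6}.
States satisfying EF EG (valid ∨ entered) ∧ EG (entered ∨ retry): {q2, q3, q4, q6}.
States satisfying AG (valid → AF (entered ∧ ¬locked)) ∧ E[¬entered U entered] ∨ EF EG (valid ∨ entered) ∧ EG (entered ∨ retry): {q2, q3, q4, q6}.
q0 ∉ Sat(AG (valid → AF (entered ∧ ¬locked)) ∧ E[¬entered U entered] ∨ EF EG (valid ∨ entered) ∧ EG (entered ∨ retry)).

No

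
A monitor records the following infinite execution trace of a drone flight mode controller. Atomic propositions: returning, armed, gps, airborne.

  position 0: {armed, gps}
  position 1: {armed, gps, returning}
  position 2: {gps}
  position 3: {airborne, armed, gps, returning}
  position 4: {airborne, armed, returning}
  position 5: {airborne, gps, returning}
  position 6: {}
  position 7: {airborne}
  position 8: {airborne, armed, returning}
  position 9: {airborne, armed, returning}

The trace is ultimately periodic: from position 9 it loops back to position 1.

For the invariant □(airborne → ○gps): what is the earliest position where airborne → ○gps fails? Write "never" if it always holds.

Check airborne → ○gps at each position in order: 0 ✓, 1 ✓, 2 ✓.
At position 3 the labels are {airborne, armed, gps, returning} and the next position 4 has {airborne, armed, returning}, so airborne → ○gps is false there. This is the first violation.

3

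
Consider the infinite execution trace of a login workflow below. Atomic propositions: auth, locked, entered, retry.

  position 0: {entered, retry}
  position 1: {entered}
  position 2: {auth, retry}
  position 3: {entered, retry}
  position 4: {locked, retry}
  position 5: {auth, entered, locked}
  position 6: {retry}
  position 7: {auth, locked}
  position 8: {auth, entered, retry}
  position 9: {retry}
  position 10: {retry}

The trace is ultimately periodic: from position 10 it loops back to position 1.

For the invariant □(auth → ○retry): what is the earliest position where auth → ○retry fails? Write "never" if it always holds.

auth → ○retry holds at every position 0..10, and those are all the positions the trace ever visits, so the invariant □(auth → ○retry) is never violated.

never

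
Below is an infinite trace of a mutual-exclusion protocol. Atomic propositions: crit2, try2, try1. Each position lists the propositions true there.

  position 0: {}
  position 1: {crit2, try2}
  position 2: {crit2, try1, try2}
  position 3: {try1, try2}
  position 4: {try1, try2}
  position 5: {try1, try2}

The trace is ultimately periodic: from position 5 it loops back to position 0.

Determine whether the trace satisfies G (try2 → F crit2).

try2 → F crit2 holds at every position 0..5, and those are all positions ever visited, so G (try2 → F crit2) holds.
Positions where try2 holds: 1, 2, 3, 4, 5.
Check F crit2 at each: 1→ok, 2→ok, 3→ok, 4→ok, 5→ok.

Satisfied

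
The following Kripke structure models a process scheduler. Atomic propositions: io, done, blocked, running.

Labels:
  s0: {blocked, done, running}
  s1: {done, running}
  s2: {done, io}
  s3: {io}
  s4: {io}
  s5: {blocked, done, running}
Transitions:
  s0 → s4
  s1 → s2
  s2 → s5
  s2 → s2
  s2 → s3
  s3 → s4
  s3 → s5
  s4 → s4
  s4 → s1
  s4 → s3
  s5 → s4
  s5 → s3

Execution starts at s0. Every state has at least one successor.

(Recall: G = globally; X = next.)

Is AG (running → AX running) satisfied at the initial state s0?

States satisfying running → AX running: {s2, s3, s4}.
States satisfying AG (running → AX running): ∅.
s0 is reachable from s0 and violates running → AX running, so AG fails at s0.
s0 ∉ Sat(AG (running → AX running)).

Violated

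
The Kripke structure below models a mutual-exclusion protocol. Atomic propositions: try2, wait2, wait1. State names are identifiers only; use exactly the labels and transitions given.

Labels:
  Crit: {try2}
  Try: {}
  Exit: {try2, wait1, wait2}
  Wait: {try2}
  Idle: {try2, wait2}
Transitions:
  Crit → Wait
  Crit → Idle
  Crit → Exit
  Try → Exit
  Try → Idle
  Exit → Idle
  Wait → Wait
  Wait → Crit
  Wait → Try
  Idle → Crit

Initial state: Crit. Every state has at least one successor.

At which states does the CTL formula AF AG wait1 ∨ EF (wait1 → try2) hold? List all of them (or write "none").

{Crit, Try, Exit, Wait, Idle}

States satisfying AG wait1: ∅.
States satisfying AF AG wait1: ∅.
States satisfying wait1 → try2: {Crit, Try, Exit, Wait, Idle}.
States satisfying EF (wait1 → try2): {Crit, Try, Exit, Wait, Idle}.
States satisfying AF AG wait1 ∨ EF (wait1 → try2): {Crit, Try, Exit, Wait, Idle}.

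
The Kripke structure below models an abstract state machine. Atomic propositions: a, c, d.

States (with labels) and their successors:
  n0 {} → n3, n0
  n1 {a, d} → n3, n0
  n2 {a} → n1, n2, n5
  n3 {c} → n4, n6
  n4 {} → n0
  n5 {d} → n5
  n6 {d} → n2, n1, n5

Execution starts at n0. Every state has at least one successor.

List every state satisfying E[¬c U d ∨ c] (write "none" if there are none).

States satisfying ¬c: {n0, n1, n2, n4, n5, n6}.
States satisfying d ∨ c: {n1, n3, n5, n6}.
States satisfying E[¬c U d ∨ c]: {n0, n1, n2, n3, n4, n5, n6}.

{n0, n1, n2, n3, n4, n5, n6}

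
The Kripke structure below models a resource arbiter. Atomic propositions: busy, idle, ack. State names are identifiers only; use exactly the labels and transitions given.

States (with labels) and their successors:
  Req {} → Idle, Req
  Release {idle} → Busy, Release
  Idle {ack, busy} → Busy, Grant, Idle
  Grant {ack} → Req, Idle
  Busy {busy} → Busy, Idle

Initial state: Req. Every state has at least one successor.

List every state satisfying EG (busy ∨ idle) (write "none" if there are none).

States satisfying busy ∨ idle: {Release, Idle, Busy}.
States satisfying EG (busy ∨ idle): {Release, Idle, Busy}.

{Release, Idle, Busy}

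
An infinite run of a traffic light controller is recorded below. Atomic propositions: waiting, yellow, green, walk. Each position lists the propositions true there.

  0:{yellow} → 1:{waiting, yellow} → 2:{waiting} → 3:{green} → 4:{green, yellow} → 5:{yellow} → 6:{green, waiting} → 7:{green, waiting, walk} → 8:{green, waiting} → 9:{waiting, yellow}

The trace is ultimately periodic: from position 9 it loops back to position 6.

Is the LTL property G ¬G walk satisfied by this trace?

¬G walk holds at every position 0..9, and those are all positions ever visited, so G ¬G walk holds.

Holds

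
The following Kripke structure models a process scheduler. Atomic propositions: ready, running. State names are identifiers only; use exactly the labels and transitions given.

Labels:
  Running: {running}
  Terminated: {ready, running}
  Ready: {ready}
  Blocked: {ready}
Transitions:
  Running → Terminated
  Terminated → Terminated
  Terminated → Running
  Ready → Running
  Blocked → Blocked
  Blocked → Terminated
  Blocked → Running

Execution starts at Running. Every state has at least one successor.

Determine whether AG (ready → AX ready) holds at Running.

Violated

States satisfying ready → AX ready: {Running}.
States satisfying AG (ready → AX ready): ∅.
Terminated is reachable from Running and violates ready → AX ready, so AG fails at Running.
Running ∉ Sat(AG (ready → AX ready)).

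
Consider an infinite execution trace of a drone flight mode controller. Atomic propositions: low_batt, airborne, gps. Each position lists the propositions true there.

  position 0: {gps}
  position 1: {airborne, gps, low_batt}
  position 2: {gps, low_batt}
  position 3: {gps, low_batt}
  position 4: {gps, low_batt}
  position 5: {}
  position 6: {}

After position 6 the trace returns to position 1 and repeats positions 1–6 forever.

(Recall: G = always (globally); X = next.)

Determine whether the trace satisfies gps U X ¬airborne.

Walking from position 0: X ¬airborne first holds at position 1, and gps holds at every earlier position along the way, so gps U X ¬airborne holds.

Yes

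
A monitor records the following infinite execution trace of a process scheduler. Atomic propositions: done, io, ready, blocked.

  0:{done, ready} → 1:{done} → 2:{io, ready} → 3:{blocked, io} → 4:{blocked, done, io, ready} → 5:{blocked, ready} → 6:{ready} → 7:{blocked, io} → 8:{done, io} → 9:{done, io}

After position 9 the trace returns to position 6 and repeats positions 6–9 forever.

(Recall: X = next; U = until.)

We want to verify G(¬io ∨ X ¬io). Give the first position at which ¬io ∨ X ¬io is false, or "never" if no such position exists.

Check ¬io ∨ X ¬io at each position in order: 0 ✓, 1 ✓.
At position 2 the labels are {io, ready} and the next position 3 has {blocked, io}, so ¬io ∨ X ¬io is false there. This is the first violation.

2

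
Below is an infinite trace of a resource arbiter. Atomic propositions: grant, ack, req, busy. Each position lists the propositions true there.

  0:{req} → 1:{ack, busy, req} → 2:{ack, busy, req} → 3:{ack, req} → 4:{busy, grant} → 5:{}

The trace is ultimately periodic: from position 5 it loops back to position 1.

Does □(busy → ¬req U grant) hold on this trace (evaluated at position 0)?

busy → ¬req U grant must hold at every position from 0 onward. It fails at position 1, so □(busy → ¬req U grant) is false.
Positions where busy holds: 1, 2, 4.
Check ¬req U grant at each: 1→fails, 2→fails, 4→ok.

No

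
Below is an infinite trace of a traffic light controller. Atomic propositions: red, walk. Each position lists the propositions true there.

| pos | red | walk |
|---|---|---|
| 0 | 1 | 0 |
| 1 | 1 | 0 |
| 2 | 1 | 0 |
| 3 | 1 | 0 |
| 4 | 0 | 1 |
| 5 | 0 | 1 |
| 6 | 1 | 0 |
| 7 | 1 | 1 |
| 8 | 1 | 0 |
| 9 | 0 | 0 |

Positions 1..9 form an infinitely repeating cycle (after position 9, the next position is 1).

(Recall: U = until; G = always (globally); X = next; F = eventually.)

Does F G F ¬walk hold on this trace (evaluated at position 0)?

G F ¬walk holds at position 0, which is reachable from 0, so F G F ¬walk holds.

Yes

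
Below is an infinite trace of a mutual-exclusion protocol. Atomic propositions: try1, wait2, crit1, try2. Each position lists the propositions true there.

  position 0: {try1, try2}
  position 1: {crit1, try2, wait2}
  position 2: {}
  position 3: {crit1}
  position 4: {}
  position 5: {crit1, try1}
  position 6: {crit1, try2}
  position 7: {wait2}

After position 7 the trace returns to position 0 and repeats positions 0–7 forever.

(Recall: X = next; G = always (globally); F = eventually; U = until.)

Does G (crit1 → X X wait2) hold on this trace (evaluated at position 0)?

crit1 → X X wait2 must hold at every position from 0 onward. It fails at position 1, so G (crit1 → X X wait2) is false.
Positions where crit1 holds: 1, 3, 5, 6.
Check X X wait2 at each: 1→fails, 3→fails, 5→ok, 6→fails.

Does not hold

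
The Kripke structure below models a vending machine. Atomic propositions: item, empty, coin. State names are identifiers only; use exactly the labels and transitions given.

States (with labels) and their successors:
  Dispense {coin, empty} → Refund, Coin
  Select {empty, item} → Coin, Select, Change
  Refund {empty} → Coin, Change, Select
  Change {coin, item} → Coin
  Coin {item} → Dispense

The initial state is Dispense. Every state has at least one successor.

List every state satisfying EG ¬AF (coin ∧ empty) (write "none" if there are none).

{Select, Refund}

States satisfying ¬AF (coin ∧ empty): {Select, Refund}.
States satisfying EG ¬AF (coin ∧ empty): {Select, Refund}.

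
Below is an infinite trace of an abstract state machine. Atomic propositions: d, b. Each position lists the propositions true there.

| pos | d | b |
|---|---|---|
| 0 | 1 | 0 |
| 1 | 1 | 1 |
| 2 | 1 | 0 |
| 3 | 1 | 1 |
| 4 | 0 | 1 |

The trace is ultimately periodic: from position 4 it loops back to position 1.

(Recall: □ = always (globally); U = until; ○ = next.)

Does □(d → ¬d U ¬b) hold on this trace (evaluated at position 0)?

No

d → ¬d U ¬b must hold at every position from 0 onward. It fails at position 1, so □(d → ¬d U ¬b) is false.
Positions where d holds: 0, 1, 2, 3.
Check ¬d U ¬b at each: 0→ok, 1→fails, 2→ok, 3→fails.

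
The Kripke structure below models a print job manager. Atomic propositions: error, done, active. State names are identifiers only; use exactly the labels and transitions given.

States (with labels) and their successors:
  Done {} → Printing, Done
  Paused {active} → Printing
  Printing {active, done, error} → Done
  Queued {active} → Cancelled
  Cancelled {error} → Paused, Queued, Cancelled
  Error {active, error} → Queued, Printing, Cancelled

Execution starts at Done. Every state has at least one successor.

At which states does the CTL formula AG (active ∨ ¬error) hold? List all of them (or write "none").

{Done, Paused, Printing}

States satisfying active ∨ ¬error: {Done, Paused, Printing, Queued, Error}.
States satisfying AG (active ∨ ¬error): {Done, Paused, Printing}.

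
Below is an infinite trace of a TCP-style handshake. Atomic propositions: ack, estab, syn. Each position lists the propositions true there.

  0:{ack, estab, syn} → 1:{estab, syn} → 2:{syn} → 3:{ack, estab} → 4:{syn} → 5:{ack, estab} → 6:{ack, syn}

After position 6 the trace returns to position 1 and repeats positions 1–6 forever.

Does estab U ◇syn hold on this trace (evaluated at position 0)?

Walking from position 0: ◇syn first holds at position 0, and estab holds at every earlier position along the way, so estab U ◇syn holds.

Satisfied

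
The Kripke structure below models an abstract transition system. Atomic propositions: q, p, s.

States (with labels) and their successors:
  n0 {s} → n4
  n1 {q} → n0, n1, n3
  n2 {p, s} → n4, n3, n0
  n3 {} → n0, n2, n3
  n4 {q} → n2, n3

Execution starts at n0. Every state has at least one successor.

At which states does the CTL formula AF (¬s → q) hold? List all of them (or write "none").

States satisfying ¬s → q: {n0, n1, n2, n4}.
States satisfying AF (¬s → q): {n0, n1, n2, n4}.

{n0, n1, n2, n4}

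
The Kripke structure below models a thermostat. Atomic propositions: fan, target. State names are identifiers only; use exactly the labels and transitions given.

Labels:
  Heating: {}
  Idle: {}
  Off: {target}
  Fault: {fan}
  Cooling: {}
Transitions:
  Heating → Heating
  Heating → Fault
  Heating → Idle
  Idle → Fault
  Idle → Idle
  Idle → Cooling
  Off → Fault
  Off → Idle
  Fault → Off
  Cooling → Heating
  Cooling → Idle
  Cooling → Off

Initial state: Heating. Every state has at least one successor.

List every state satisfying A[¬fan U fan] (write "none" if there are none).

{Fault}

States satisfying ¬fan: {Heating, Idle, Off, Cooling}.
States satisfying fan: {Fault}.
States satisfying A[¬fan U fan]: {Fault}.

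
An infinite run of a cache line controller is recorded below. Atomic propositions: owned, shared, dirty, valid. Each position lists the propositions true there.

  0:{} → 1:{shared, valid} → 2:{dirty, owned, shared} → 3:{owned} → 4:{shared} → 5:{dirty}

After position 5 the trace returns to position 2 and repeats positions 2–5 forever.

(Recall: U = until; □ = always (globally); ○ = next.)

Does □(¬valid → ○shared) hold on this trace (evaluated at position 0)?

¬valid → ○shared must hold at every position from 0 onward. It fails at position 2, so □(¬valid → ○shared) is false.
Positions where ¬valid holds: 0, 2, 3, 4, 5.
Check ○shared at each: 0→ok, 2→fails, 3→ok, 4→fails, 5→ok.

Violated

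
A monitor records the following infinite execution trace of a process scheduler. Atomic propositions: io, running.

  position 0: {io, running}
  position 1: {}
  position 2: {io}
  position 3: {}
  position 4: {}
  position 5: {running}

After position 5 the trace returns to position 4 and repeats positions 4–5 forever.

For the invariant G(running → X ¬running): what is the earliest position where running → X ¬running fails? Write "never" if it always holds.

running → X ¬running holds at every position 0..5, and those are all the positions the trace ever visits, so the invariant G(running → X ¬running) is never violated.

never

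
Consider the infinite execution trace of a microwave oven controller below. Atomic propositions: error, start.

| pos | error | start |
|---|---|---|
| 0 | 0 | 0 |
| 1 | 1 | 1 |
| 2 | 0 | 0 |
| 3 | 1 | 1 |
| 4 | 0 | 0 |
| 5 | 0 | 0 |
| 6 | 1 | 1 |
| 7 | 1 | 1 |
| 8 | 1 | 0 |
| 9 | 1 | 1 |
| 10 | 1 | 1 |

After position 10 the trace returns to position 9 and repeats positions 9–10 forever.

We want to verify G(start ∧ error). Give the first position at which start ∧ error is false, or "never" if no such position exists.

At position 0 the labels are {}, so start ∧ error is false there. This is the first violation.

0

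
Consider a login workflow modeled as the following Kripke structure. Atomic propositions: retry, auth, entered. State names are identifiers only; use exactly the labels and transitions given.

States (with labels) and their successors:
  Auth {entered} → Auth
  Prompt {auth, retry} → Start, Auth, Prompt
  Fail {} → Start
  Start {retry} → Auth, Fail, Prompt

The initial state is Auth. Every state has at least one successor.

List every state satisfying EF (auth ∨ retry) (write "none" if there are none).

States satisfying auth ∨ retry: {Prompt, Start}.
States satisfying EF (auth ∨ retry): {Prompt, Fail, Start}.

{Prompt, Fail, Start}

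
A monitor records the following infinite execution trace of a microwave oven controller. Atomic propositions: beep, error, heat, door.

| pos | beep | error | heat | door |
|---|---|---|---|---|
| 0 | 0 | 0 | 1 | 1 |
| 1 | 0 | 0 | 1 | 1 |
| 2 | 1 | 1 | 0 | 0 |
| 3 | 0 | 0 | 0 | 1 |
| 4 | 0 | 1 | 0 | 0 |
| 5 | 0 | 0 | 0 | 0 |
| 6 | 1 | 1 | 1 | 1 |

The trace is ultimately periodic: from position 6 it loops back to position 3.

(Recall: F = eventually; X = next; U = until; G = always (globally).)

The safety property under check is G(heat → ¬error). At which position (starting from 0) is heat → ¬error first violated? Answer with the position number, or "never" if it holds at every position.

Check heat → ¬error at each position in order: 0 ✓, 1 ✓, 2 ✓, 3 ✓, 4 ✓, 5 ✓.
At position 6 the labels are {beep, door, error, heat}, so heat → ¬error is false there. This is the first violation.

6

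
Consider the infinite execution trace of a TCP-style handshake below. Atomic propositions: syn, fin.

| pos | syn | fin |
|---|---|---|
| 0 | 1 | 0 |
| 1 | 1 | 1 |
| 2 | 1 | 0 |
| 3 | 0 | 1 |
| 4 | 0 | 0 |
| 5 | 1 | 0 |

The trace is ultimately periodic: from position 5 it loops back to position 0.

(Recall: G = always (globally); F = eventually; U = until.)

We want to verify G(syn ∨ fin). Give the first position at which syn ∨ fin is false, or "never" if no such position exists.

Check syn ∨ fin at each position in order: 0 ✓, 1 ✓, 2 ✓, 3 ✓.
At position 4 the labels are {}, so syn ∨ fin is false there. This is the first violation.

4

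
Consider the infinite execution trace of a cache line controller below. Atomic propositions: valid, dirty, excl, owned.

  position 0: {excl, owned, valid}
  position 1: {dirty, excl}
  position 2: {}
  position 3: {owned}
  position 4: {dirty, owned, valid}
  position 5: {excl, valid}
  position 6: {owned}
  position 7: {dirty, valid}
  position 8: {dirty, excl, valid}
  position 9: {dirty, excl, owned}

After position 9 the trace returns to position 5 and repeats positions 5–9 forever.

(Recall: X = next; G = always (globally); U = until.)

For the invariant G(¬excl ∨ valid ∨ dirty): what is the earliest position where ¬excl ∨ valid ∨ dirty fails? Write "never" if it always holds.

never

¬excl ∨ valid ∨ dirty holds at every position 0..9, and those are all the positions the trace ever visits, so the invariant G(¬excl ∨ valid ∨ dirty) is never violated.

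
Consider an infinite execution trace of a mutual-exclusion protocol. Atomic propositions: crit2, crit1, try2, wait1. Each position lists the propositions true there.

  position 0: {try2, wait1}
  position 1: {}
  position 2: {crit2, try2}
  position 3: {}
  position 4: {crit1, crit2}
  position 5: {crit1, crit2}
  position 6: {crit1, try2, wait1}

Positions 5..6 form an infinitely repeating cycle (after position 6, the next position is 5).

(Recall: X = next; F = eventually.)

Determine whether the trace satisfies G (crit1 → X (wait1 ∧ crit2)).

crit1 → X (wait1 ∧ crit2) must hold at every position from 0 onward. It fails at position 4, so G (crit1 → X (wait1 ∧ crit2)) is false.
Positions where crit1 holds: 4, 5, 6.
Check X (wait1 ∧ crit2) at each: 4→fails, 5→fails, 6→fails.

No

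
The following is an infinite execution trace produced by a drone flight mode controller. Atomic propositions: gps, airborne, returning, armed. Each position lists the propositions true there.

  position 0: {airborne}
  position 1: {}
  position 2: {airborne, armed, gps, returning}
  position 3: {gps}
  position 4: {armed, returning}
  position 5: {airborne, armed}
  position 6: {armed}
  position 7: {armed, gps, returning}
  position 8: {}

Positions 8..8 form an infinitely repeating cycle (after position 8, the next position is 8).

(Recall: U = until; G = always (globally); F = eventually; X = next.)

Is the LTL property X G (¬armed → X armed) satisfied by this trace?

The position after 0 is 1; G (¬armed → X armed) is false there.

Does not hold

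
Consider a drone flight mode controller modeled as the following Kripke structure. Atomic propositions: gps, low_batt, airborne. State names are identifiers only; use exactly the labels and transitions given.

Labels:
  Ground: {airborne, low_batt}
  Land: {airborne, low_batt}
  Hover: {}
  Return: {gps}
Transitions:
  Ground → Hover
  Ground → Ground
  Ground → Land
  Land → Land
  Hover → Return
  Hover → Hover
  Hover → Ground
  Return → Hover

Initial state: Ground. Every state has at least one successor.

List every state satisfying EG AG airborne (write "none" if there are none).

States satisfying AG airborne: {Land}.
States satisfying EG AG airborne: {Land}.

{Land}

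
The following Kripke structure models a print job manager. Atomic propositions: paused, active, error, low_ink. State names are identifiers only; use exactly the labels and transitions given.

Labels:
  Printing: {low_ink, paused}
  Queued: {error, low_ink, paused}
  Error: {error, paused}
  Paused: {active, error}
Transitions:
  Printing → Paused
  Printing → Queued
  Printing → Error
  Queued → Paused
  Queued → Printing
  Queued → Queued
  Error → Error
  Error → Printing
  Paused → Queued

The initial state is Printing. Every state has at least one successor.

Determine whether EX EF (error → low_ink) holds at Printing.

States satisfying EF (error → low_ink): {Printing, Queued, Error, Paused}.
States satisfying EX EF (error → low_ink): {Printing, Queued, Error, Paused}.
Printing ∈ Sat(EX EF (error → low_ink)).

Satisfied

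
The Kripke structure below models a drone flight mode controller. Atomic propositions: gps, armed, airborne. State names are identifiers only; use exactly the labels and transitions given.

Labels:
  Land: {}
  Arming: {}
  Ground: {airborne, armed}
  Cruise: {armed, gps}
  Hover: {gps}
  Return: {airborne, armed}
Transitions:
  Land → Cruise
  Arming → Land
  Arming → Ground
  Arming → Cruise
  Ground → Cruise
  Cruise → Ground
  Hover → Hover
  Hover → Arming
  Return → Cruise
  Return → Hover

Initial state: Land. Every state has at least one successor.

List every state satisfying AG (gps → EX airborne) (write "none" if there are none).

States satisfying gps → EX airborne: {Land, Arming, Ground, Cruise, Return}.
States satisfying AG (gps → EX airborne): {Land, Arming, Ground, Cruise}.

{Land, Arming, Ground, Cruise}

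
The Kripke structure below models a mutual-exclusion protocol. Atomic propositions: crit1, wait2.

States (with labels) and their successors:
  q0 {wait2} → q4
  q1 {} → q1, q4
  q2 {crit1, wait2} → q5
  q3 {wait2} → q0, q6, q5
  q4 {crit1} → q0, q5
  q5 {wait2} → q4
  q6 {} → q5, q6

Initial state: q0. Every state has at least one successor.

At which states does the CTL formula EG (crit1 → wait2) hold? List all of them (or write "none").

States satisfying crit1 → wait2: {q0, q1, q2, q3, q5, q6}.
States satisfying EG (crit1 → wait2): {q1, q3, q6}.

{q1, q3, q6}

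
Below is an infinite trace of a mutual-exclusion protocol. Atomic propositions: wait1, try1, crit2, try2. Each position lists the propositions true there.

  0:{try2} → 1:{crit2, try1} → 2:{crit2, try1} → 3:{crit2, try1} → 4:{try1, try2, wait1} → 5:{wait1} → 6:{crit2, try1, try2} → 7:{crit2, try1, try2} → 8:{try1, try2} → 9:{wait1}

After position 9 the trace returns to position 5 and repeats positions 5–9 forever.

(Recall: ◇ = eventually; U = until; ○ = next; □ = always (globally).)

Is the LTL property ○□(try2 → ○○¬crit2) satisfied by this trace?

The position after 0 is 1; □(try2 → ○○¬crit2) is false there.

Violated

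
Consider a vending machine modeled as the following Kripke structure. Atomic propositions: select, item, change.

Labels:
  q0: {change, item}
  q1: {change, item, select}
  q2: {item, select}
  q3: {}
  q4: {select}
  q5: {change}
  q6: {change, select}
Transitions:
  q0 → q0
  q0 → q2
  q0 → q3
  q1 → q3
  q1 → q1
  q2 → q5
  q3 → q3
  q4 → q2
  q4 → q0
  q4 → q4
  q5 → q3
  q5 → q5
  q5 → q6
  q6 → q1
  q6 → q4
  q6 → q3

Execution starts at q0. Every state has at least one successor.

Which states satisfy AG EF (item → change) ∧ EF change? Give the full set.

{q0, q1, q2, q4, q5, q6}

States satisfying EF (item → change): {q0, q1, q2, q3, q4, q5, q6}.
States satisfying AG EF (item → change): {q0, q1, q2, q3, q4, q5, q6}.
States satisfying change: {q0, q1, q5, q6}.
States satisfying EF change: {q0, q1, q2, q4, q5, q6}.
States satisfying AG EF (item → change) ∧ EF change: {q0, q1, q2, q4, q5, q6}.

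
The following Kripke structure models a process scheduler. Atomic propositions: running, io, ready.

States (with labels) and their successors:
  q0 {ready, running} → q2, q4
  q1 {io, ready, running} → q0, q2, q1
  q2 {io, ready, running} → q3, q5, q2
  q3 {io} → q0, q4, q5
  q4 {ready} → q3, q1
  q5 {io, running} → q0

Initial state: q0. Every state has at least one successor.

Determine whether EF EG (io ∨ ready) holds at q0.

Yes

States satisfying EG (io ∨ ready): {q0, q1, q2, q3, q4, q5}.
States satisfying EF EG (io ∨ ready): {q0, q1, q2, q3, q4, q5}.
Some path from q0 reaches a state where EG (io ∨ ready) holds.
q0 ∈ Sat(EF EG (io ∨ ready)).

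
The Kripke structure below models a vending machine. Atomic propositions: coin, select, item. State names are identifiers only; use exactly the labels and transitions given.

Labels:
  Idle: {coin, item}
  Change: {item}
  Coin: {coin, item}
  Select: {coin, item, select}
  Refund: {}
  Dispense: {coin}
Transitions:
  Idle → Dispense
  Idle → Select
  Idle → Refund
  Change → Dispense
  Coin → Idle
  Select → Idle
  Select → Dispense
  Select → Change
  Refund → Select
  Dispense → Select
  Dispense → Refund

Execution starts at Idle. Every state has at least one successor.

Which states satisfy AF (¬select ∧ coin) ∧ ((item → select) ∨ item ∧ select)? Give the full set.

States satisfying ¬select ∧ coin: {Idle, Coin, Dispense}.
States satisfying AF (¬select ∧ coin): {Idle, Change, Coin, Select, Refund, Dispense}.
States satisfying item → select: {Select, Refund, Dispense}.
States satisfying item ∧ select: {Select}.
States satisfying (item → select) ∨ item ∧ select: {Select, Refund, Dispense}.
States satisfying AF (¬select ∧ coin) ∧ ((item → select) ∨ item ∧ select): {Select, Refund, Dispense}.

{Select, Refund, Dispense}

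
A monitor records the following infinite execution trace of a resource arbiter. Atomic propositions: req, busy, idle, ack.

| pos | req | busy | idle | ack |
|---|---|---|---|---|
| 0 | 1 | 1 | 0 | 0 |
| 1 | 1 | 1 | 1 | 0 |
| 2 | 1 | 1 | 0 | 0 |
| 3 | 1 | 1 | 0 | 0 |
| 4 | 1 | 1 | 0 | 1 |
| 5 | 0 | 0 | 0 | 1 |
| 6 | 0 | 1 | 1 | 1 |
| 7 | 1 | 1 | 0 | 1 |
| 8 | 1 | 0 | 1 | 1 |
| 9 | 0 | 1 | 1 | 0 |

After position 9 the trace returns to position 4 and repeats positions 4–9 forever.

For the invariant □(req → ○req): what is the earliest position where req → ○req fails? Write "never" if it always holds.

Check req → ○req at each position in order: 0 ✓, 1 ✓, 2 ✓, 3 ✓.
At position 4 the labels are {ack, busy, req} and the next position 5 has {ack}, so req → ○req is false there. This is the first violation.

4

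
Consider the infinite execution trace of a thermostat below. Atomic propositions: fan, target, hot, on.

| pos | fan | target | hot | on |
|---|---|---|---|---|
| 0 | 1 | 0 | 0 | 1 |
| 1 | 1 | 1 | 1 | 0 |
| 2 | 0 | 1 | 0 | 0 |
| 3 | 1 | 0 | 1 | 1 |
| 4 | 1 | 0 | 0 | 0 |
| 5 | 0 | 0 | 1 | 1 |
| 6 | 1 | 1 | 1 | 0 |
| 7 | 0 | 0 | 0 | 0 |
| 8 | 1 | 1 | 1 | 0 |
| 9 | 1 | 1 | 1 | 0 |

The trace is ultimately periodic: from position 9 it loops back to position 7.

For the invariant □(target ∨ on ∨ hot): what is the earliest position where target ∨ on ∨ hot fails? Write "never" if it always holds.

Check target ∨ on ∨ hot at each position in order: 0 ✓, 1 ✓, 2 ✓, 3 ✓.
At position 4 the labels are {fan}, so target ∨ on ∨ hot is false there. This is the first violation.

4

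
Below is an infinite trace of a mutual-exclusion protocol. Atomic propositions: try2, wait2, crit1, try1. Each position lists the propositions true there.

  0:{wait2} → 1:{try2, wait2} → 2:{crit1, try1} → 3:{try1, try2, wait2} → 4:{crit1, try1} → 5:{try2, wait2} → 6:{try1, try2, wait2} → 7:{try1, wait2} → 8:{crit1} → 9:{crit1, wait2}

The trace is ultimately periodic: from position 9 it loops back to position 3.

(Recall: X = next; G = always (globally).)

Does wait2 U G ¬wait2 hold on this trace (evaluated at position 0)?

Violated

Walking from position 0: at position 2, G ¬wait2 has not yet held and wait2 fails, so wait2 U G ¬wait2 is false.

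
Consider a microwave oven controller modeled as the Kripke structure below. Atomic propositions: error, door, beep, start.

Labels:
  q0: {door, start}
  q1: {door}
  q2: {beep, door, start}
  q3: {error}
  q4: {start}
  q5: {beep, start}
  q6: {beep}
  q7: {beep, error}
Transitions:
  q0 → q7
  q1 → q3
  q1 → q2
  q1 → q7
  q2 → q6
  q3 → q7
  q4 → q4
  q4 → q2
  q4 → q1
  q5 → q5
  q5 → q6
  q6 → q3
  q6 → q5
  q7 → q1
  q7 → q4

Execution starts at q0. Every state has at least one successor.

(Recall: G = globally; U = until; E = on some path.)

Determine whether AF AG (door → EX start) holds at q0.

States satisfying AG (door → EX start): ∅.
States satisfying AF AG (door → EX start): ∅.
There is a path from q0 along which AG (door → EX start) never holds.
q0 ∉ Sat(AF AG (door → EX start)).

Does not hold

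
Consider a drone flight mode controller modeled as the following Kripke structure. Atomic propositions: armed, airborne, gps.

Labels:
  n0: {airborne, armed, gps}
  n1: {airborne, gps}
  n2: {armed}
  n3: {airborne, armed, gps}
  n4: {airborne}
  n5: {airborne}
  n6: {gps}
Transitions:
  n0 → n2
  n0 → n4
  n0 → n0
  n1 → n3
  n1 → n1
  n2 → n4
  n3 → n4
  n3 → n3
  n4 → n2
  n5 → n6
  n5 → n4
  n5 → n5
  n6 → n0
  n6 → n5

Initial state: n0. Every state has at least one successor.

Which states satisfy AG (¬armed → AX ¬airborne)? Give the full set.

States satisfying ¬armed → AX ¬airborne: {n0, n2, n3, n4}.
States satisfying AG (¬armed → AX ¬airborne): {n0, n2, n3, n4}.

{n0, n2, n3, n4}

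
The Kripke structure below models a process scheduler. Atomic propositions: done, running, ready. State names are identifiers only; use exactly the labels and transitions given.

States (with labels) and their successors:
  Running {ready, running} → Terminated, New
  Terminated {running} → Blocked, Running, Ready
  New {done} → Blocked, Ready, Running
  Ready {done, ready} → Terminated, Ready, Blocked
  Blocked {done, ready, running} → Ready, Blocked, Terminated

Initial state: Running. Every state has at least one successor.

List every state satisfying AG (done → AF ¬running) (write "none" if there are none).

States satisfying done → AF ¬running: {Running, Terminated, New, Ready}.
States satisfying AG (done → AF ¬running): ∅.

none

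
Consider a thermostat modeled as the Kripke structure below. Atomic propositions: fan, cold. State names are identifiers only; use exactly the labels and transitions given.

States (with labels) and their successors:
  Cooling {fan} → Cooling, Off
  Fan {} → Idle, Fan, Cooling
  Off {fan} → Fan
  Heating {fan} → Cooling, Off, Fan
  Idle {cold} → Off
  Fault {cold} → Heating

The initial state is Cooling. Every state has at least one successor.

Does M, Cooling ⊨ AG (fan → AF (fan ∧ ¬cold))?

States satisfying fan → AF (fan ∧ ¬cold): {Cooling, Fan, Off, Heating, Idle, Fault}.
States satisfying AG (fan → AF (fan ∧ ¬cold)): {Cooling, Fan, Off, Heating, Idle, Fault}.
Every state reachable from Cooling satisfies fan → AF (fan ∧ ¬cold).
Cooling ∈ Sat(AG (fan → AF (fan ∧ ¬cold))).

Holds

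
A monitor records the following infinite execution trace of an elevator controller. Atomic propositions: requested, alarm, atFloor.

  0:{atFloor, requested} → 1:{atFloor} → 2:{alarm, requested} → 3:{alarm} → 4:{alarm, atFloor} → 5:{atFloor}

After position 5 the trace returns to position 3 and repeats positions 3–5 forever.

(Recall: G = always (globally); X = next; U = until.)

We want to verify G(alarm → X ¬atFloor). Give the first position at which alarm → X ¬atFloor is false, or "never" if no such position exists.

3

Check alarm → X ¬atFloor at each position in order: 0 ✓, 1 ✓, 2 ✓.
At position 3 the labels are {alarm} and the next position 4 has {alarm, atFloor}, so alarm → X ¬atFloor is false there. This is the first violation.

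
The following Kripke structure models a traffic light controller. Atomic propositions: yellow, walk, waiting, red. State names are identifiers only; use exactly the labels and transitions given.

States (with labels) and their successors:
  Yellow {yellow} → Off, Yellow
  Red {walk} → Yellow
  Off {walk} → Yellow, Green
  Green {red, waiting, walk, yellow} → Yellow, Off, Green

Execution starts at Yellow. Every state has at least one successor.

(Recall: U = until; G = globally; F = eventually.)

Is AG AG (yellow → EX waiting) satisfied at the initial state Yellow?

States satisfying AG (yellow → EX waiting): ∅.
States satisfying AG AG (yellow → EX waiting): ∅.
Green is reachable from Yellow and violates AG (yellow → EX waiting), so AG fails at Yellow.
Yellow ∉ Sat(AG AG (yellow → EX waiting)).

No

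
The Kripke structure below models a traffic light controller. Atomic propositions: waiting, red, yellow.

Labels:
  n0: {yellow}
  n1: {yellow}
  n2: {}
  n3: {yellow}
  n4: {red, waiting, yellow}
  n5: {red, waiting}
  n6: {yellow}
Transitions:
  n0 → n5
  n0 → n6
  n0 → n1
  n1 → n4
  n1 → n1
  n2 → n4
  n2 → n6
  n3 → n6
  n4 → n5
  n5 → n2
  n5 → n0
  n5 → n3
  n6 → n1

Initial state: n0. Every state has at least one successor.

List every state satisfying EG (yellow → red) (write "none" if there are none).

States satisfying yellow → red: {n2, n4, n5}.
States satisfying EG (yellow → red): {n2, n4, n5}.

{n2, n4, n5}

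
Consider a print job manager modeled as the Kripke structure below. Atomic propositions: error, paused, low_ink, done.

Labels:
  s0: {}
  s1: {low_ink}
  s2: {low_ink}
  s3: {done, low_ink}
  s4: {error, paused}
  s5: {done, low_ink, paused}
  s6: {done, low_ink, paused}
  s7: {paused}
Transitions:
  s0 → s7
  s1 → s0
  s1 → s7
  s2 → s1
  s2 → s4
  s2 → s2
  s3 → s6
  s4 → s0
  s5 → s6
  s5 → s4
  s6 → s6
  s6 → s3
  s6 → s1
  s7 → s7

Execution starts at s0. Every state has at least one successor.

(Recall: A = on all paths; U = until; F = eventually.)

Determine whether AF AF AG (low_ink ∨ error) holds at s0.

States satisfying AF AG (low_ink ∨ error): ∅.
States satisfying AF AF AG (low_ink ∨ error): ∅.
There is a path from s0 along which AF AG (low_ink ∨ error) never holds.
s0 ∉ Sat(AF AF AG (low_ink ∨ error)).

No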